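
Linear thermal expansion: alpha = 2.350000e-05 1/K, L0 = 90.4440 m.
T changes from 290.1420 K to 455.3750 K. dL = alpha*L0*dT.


dT = 165.2330 K
dL = 2.350000e-05 * 90.4440 * 165.2330 = 0.351192 m
L_final = 90.795192 m

dL = 0.351192 m


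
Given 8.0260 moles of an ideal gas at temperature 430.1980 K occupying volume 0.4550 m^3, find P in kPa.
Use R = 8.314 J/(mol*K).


P = nRT/V = 8.0260 * 8.314 * 430.1980 / 0.4550
= 28706.3227 / 0.4550 = 63090.8191 Pa = 63.0908 kPa

63.0908 kPa


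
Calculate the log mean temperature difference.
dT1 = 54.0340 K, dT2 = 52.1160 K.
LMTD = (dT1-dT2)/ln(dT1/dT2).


dT1/dT2 = 1.0368
ln(dT1/dT2) = 0.0361
LMTD = 1.9180 / 0.0361 = 53.0692 K

53.0692 K


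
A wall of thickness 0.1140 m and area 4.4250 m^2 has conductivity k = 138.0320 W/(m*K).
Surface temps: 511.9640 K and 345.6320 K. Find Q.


dT = 166.3320 K
Q = 138.0320 * 4.4250 * 166.3320 / 0.1140 = 891177.0913 W

891177.0913 W


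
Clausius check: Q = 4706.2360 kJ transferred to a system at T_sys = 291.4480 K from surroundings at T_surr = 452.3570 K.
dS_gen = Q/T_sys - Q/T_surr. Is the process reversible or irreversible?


dS_sys = 4706.2360/291.4480 = 16.1478 kJ/K
dS_surr = -4706.2360/452.3570 = -10.4038 kJ/K
dS_gen = 16.1478 - 10.4038 = 5.7440 kJ/K (irreversible)

dS_gen = 5.7440 kJ/K, irreversible


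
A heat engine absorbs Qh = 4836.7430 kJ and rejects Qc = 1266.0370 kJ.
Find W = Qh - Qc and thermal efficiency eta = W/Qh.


W = 4836.7430 - 1266.0370 = 3570.7060 kJ
eta = 3570.7060 / 4836.7430 = 0.7382 = 73.8246%

W = 3570.7060 kJ, eta = 73.8246%


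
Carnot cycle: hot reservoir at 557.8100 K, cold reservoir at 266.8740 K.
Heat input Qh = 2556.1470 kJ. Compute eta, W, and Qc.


eta = 1 - 266.8740/557.8100 = 0.5216
W = 0.5216 * 2556.1470 = 1333.2052 kJ
Qc = 2556.1470 - 1333.2052 = 1222.9418 kJ

eta = 52.1568%, W = 1333.2052 kJ, Qc = 1222.9418 kJ


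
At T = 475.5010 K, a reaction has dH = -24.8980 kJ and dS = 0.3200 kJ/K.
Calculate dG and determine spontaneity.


T*dS = 475.5010 * 0.3200 = 152.1603 kJ
dG = -24.8980 - 152.1603 = -177.0583 kJ (spontaneous)

dG = -177.0583 kJ, spontaneous


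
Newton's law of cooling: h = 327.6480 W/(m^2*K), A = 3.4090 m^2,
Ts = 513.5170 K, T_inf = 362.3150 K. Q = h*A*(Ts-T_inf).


dT = 151.2020 K
Q = 327.6480 * 3.4090 * 151.2020 = 168885.3811 W

168885.3811 W


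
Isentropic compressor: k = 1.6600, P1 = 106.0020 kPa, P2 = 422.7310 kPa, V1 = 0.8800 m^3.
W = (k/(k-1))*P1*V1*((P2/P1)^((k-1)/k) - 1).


(k-1)/k = 0.3976
(P2/P1)^exp = 1.7332
W = 2.5152 * 106.0020 * 0.8800 * (1.7332 - 1) = 172.0252 kJ

172.0252 kJ


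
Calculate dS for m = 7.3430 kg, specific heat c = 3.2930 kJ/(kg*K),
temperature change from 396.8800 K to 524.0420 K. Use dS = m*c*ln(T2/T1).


T2/T1 = 1.3204
ln(T2/T1) = 0.2779
dS = 7.3430 * 3.2930 * 0.2779 = 6.7207 kJ/K

6.7207 kJ/K


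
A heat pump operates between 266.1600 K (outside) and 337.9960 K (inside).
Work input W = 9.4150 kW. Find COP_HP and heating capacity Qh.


COP = 337.9960 / 71.8360 = 4.7051
Qh = 4.7051 * 9.4150 = 44.2986 kW

COP = 4.7051, Qh = 44.2986 kW


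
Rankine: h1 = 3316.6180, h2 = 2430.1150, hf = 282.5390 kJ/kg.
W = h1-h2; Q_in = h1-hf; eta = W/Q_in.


W = 886.5030 kJ/kg
Q_in = 3034.0790 kJ/kg
eta = 0.2922 = 29.2182%

eta = 29.2182%


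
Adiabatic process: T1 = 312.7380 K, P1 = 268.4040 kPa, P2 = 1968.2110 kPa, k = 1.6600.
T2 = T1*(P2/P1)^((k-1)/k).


(k-1)/k = 0.3976
(P2/P1)^exp = 2.2081
T2 = 312.7380 * 2.2081 = 690.5716 K

690.5716 K


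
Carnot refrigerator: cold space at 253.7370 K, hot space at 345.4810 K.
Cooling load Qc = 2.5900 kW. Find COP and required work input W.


COP = 253.7370 / 91.7440 = 2.7657
W = 2.5900 / 2.7657 = 0.9365 kW

COP = 2.7657, W = 0.9365 kW


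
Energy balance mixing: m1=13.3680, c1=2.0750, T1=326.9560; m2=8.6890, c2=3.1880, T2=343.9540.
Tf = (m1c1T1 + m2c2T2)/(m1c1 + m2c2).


num = 18597.0105
den = 55.4391
Tf = 335.4492 K

335.4492 K


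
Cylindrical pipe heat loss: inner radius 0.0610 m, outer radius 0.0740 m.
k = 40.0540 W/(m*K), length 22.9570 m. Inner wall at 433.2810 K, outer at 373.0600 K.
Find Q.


dT = 60.2210 K
ln(ro/ri) = 0.1932
Q = 2*pi*40.0540*22.9570*60.2210 / 0.1932 = 1800949.1624 W

1800949.1624 W


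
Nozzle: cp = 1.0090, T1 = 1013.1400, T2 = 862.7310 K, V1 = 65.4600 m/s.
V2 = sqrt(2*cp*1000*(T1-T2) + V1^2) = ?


dT = 150.4090 K
2*cp*1000*dT = 303525.3620
V1^2 = 4285.0116
V2 = sqrt(307810.3736) = 554.8066 m/s

554.8066 m/s


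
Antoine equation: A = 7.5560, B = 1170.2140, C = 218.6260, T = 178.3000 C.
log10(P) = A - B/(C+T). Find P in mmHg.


C+T = 396.9260
B/(C+T) = 2.9482
log10(P) = 7.5560 - 2.9482 = 4.6078
P = 10^4.6078 = 40532.9437 mmHg

40532.9437 mmHg


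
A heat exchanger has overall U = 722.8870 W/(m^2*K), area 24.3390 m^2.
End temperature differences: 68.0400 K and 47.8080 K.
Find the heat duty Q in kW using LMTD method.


LMTD = 57.3302 K
Q = 722.8870 * 24.3390 * 57.3302 = 1008688.0707 W = 1008.6881 kW

1008.6881 kW


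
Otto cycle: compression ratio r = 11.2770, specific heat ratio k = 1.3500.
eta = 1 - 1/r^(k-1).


r^(k-1) = 2.3349
eta = 1 - 1/2.3349 = 0.5717 = 57.1716%

57.1716%


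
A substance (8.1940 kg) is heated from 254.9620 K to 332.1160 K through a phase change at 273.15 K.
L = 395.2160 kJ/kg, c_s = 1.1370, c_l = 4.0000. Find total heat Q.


Q1 (sensible, solid) = 8.1940 * 1.1370 * 18.1880 = 169.4499 kJ
Q2 (latent) = 8.1940 * 395.2160 = 3238.3999 kJ
Q3 (sensible, liquid) = 8.1940 * 4.0000 * 58.9660 = 1932.6696 kJ
Q_total = 5340.5194 kJ

5340.5194 kJ


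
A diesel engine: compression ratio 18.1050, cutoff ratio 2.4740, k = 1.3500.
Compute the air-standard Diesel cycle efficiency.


r^(k-1) = 2.7557
rc^k = 3.3970
eta = 0.5629 = 56.2882%

56.2882%


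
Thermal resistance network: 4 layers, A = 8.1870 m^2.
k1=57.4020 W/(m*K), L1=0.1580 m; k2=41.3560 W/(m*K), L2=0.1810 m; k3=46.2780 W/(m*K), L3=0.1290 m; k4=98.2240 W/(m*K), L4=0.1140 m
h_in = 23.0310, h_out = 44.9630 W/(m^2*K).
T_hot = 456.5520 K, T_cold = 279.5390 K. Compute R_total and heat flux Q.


R_conv_in = 1/(23.0310*8.1870) = 0.0053
R_1 = 0.1580/(57.4020*8.1870) = 0.0003
R_2 = 0.1810/(41.3560*8.1870) = 0.0005
R_3 = 0.1290/(46.2780*8.1870) = 0.0003
R_4 = 0.1140/(98.2240*8.1870) = 0.0001
R_conv_out = 1/(44.9630*8.1870) = 0.0027
R_total = 0.0094 K/W
Q = 177.0130 / 0.0094 = 18885.2285 W

R_total = 0.0094 K/W, Q = 18885.2285 W


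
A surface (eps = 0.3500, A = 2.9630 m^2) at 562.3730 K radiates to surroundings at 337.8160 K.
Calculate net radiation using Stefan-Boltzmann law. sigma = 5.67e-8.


T^4 = 1.0002e+11
Tsurr^4 = 1.3023e+10
Q = 0.3500 * 5.67e-8 * 2.9630 * 8.6999e+10 = 5115.6191 W

5115.6191 W


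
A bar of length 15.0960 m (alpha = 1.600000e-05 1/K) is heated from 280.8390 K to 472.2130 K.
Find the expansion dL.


dT = 191.3740 K
dL = 1.600000e-05 * 15.0960 * 191.3740 = 0.046224 m
L_final = 15.142224 m

dL = 0.046224 m


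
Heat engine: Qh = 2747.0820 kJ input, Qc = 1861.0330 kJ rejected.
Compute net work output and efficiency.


W = 2747.0820 - 1861.0330 = 886.0490 kJ
eta = 886.0490 / 2747.0820 = 0.3225 = 32.2542%

W = 886.0490 kJ, eta = 32.2542%


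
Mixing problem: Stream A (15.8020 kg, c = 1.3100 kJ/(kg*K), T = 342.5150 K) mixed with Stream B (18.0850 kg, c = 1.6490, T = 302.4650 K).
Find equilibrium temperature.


num = 16110.4340
den = 50.5228
Tf = 318.8746 K

318.8746 K


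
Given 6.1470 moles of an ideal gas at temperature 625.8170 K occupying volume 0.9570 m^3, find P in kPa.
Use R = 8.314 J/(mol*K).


P = nRT/V = 6.1470 * 8.314 * 625.8170 / 0.9570
= 31983.1025 / 0.9570 = 33420.1698 Pa = 33.4202 kPa

33.4202 kPa


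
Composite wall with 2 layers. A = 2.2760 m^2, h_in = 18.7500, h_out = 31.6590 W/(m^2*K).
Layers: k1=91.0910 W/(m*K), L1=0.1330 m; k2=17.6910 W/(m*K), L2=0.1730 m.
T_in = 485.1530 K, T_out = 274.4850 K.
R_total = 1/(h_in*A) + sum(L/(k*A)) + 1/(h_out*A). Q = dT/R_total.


R_conv_in = 1/(18.7500*2.2760) = 0.0234
R_1 = 0.1330/(91.0910*2.2760) = 0.0006
R_2 = 0.1730/(17.6910*2.2760) = 0.0043
R_conv_out = 1/(31.6590*2.2760) = 0.0139
R_total = 0.0422 K/W
Q = 210.6680 / 0.0422 = 4986.3291 W

R_total = 0.0422 K/W, Q = 4986.3291 W


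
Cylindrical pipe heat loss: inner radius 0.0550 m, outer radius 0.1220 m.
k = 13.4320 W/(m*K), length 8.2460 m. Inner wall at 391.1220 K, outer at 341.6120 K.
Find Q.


dT = 49.5100 K
ln(ro/ri) = 0.7967
Q = 2*pi*13.4320*8.2460*49.5100 / 0.7967 = 43248.2570 W

43248.2570 W


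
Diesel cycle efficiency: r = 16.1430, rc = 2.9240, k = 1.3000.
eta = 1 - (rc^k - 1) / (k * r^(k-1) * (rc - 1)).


r^(k-1) = 2.3035
rc^k = 4.0343
eta = 0.4734 = 47.3355%

47.3355%


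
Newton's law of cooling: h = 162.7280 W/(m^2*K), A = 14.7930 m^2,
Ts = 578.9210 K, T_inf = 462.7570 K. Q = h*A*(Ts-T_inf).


dT = 116.1640 K
Q = 162.7280 * 14.7930 * 116.1640 = 279634.0819 W

279634.0819 W


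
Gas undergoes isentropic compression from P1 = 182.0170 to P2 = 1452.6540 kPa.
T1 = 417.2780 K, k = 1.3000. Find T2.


(k-1)/k = 0.2308
(P2/P1)^exp = 1.6150
T2 = 417.2780 * 1.6150 = 673.8930 K

673.8930 K


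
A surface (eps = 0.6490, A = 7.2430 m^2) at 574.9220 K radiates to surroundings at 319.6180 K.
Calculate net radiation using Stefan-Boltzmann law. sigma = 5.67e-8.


T^4 = 1.0925e+11
Tsurr^4 = 1.0436e+10
Q = 0.6490 * 5.67e-8 * 7.2430 * 9.8818e+10 = 26337.9191 W

26337.9191 W


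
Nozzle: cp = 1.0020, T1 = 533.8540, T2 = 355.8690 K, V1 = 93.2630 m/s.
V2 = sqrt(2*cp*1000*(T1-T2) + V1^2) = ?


dT = 177.9850 K
2*cp*1000*dT = 356681.9400
V1^2 = 8697.9872
V2 = sqrt(365379.9272) = 604.4666 m/s

604.4666 m/s


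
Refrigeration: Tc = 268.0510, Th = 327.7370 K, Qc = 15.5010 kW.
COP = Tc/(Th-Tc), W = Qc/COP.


COP = 268.0510 / 59.6860 = 4.4910
W = 15.5010 / 4.4910 = 3.4516 kW

COP = 4.4910, W = 3.4516 kW


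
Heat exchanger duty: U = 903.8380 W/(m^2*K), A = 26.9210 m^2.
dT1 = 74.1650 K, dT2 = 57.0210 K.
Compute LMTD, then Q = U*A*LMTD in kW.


LMTD = 65.2179 K
Q = 903.8380 * 26.9210 * 65.2179 = 1586895.8485 W = 1586.8958 kW

1586.8958 kW


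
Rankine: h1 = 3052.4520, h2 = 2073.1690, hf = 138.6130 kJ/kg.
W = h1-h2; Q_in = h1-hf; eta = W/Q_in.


W = 979.2830 kJ/kg
Q_in = 2913.8390 kJ/kg
eta = 0.3361 = 33.6080%

eta = 33.6080%


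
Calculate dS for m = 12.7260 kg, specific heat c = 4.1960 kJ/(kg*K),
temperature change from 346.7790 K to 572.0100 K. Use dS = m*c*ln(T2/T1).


T2/T1 = 1.6495
ln(T2/T1) = 0.5005
dS = 12.7260 * 4.1960 * 0.5005 = 26.7242 kJ/K

26.7242 kJ/K


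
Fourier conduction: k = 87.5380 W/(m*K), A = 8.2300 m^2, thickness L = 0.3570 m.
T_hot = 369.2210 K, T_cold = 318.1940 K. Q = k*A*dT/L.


dT = 51.0270 K
Q = 87.5380 * 8.2300 * 51.0270 / 0.3570 = 102974.1640 W

102974.1640 W


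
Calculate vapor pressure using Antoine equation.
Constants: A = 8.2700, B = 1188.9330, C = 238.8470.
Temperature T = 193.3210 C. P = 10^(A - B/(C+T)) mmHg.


C+T = 432.1680
B/(C+T) = 2.7511
log10(P) = 8.2700 - 2.7511 = 5.5189
P = 10^5.5189 = 330301.1959 mmHg

330301.1959 mmHg


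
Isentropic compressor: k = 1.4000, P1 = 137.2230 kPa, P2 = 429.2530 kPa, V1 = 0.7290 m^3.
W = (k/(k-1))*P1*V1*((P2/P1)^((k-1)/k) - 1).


(k-1)/k = 0.2857
(P2/P1)^exp = 1.3852
W = 3.5000 * 137.2230 * 0.7290 * (1.3852 - 1) = 134.8656 kJ

134.8656 kJ


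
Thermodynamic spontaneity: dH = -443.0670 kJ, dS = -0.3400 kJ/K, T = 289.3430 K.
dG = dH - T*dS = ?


T*dS = 289.3430 * -0.3400 = -98.3766 kJ
dG = -443.0670 + 98.3766 = -344.6904 kJ (spontaneous)

dG = -344.6904 kJ, spontaneous


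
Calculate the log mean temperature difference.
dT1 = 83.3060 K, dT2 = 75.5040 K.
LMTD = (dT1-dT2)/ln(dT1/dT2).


dT1/dT2 = 1.1033
ln(dT1/dT2) = 0.0983
LMTD = 7.8020 / 0.0983 = 79.3411 K

79.3411 K


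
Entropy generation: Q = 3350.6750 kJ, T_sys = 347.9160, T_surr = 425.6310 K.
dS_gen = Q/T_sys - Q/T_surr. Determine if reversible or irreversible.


dS_sys = 3350.6750/347.9160 = 9.6307 kJ/K
dS_surr = -3350.6750/425.6310 = -7.8723 kJ/K
dS_gen = 9.6307 - 7.8723 = 1.7584 kJ/K (irreversible)

dS_gen = 1.7584 kJ/K, irreversible


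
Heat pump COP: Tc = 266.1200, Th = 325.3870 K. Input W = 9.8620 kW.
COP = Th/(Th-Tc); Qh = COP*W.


COP = 325.3870 / 59.2670 = 5.4902
Qh = 5.4902 * 9.8620 = 54.1442 kW

COP = 5.4902, Qh = 54.1442 kW


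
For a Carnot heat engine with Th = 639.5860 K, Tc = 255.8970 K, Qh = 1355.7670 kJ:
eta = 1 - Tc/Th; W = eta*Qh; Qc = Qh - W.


eta = 1 - 255.8970/639.5860 = 0.5999
W = 0.5999 * 1355.7670 = 813.3275 kJ
Qc = 1355.7670 - 813.3275 = 542.4395 kJ

eta = 59.9902%, W = 813.3275 kJ, Qc = 542.4395 kJ


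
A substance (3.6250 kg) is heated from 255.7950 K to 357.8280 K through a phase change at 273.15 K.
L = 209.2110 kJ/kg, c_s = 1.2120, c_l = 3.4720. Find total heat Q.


Q1 (sensible, solid) = 3.6250 * 1.2120 * 17.3550 = 76.2492 kJ
Q2 (latent) = 3.6250 * 209.2110 = 758.3899 kJ
Q3 (sensible, liquid) = 3.6250 * 3.4720 * 84.6780 = 1065.7573 kJ
Q_total = 1900.3964 kJ

1900.3964 kJ


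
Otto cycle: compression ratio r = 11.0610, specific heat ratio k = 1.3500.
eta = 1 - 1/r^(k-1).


r^(k-1) = 2.3191
eta = 1 - 1/2.3191 = 0.5688 = 56.8807%

56.8807%


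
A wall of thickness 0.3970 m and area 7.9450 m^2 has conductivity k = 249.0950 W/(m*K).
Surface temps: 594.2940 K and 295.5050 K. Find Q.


dT = 298.7890 K
Q = 249.0950 * 7.9450 * 298.7890 / 0.3970 = 1489474.2849 W

1489474.2849 W


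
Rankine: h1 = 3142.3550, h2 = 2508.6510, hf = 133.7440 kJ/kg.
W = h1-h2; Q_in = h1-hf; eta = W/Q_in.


W = 633.7040 kJ/kg
Q_in = 3008.6110 kJ/kg
eta = 0.2106 = 21.0630%

eta = 21.0630%


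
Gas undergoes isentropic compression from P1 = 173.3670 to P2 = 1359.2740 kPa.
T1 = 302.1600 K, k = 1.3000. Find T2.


(k-1)/k = 0.2308
(P2/P1)^exp = 1.6084
T2 = 302.1600 * 1.6084 = 485.9854 K

485.9854 K


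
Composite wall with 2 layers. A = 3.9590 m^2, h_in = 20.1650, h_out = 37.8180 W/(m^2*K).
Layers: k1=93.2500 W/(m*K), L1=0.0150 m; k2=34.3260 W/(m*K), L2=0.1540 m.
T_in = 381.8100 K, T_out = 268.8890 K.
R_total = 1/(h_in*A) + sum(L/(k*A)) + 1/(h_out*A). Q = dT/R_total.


R_conv_in = 1/(20.1650*3.9590) = 0.0125
R_1 = 0.0150/(93.2500*3.9590) = 4.0631e-05
R_2 = 0.1540/(34.3260*3.9590) = 0.0011
R_conv_out = 1/(37.8180*3.9590) = 0.0067
R_total = 0.0204 K/W
Q = 112.9210 / 0.0204 = 5541.0401 W

R_total = 0.0204 K/W, Q = 5541.0401 W


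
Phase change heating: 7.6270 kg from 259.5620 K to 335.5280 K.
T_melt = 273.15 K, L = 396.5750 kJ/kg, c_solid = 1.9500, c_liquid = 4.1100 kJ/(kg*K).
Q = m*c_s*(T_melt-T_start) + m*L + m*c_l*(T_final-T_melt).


Q1 (sensible, solid) = 7.6270 * 1.9500 * 13.5880 = 202.0896 kJ
Q2 (latent) = 7.6270 * 396.5750 = 3024.6775 kJ
Q3 (sensible, liquid) = 7.6270 * 4.1100 * 62.3780 = 1955.3613 kJ
Q_total = 5182.1284 kJ

5182.1284 kJ


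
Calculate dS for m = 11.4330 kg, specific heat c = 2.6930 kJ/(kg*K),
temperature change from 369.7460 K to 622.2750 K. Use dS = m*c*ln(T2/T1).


T2/T1 = 1.6830
ln(T2/T1) = 0.5206
dS = 11.4330 * 2.6930 * 0.5206 = 16.0277 kJ/K

16.0277 kJ/K


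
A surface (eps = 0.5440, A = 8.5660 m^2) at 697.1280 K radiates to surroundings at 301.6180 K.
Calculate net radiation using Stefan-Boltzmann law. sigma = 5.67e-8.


T^4 = 2.3618e+11
Tsurr^4 = 8.2762e+09
Q = 0.5440 * 5.67e-8 * 8.5660 * 2.2791e+11 = 60216.9712 W

60216.9712 W


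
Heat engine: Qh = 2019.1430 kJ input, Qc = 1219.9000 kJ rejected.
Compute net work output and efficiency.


W = 2019.1430 - 1219.9000 = 799.2430 kJ
eta = 799.2430 / 2019.1430 = 0.3958 = 39.5833%

W = 799.2430 kJ, eta = 39.5833%


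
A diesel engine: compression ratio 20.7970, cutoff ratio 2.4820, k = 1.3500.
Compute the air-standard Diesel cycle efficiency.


r^(k-1) = 2.8927
rc^k = 3.4118
eta = 0.5833 = 58.3267%

58.3267%


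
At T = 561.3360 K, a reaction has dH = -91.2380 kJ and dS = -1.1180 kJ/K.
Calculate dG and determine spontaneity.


T*dS = 561.3360 * -1.1180 = -627.5736 kJ
dG = -91.2380 + 627.5736 = 536.3356 kJ (non-spontaneous)

dG = 536.3356 kJ, non-spontaneous


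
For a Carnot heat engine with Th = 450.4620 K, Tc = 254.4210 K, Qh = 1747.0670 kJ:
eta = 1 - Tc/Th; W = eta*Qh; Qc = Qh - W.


eta = 1 - 254.4210/450.4620 = 0.4352
W = 0.4352 * 1747.0670 = 760.3233 kJ
Qc = 1747.0670 - 760.3233 = 986.7437 kJ

eta = 43.5200%, W = 760.3233 kJ, Qc = 986.7437 kJ


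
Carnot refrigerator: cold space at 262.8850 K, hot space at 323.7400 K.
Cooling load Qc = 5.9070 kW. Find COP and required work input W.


COP = 262.8850 / 60.8550 = 4.3199
W = 5.9070 / 4.3199 = 1.3674 kW

COP = 4.3199, W = 1.3674 kW


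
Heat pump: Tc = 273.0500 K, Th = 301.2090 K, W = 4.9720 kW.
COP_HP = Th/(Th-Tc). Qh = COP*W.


COP = 301.2090 / 28.1590 = 10.6967
Qh = 10.6967 * 4.9720 = 53.1841 kW

COP = 10.6967, Qh = 53.1841 kW


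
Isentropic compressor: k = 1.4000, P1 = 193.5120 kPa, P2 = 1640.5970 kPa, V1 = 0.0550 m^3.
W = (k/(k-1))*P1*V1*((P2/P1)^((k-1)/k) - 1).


(k-1)/k = 0.2857
(P2/P1)^exp = 1.8417
W = 3.5000 * 193.5120 * 0.0550 * (1.8417 - 1) = 31.3555 kJ

31.3555 kJ


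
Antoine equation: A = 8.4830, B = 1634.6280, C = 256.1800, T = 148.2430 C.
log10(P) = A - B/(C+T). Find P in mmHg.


C+T = 404.4230
B/(C+T) = 4.0419
log10(P) = 8.4830 - 4.0419 = 4.4411
P = 10^4.4411 = 27613.6016 mmHg

27613.6016 mmHg


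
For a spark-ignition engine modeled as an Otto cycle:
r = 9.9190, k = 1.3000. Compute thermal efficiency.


r^(k-1) = 1.9904
eta = 1 - 1/1.9904 = 0.4976 = 49.7588%

49.7588%


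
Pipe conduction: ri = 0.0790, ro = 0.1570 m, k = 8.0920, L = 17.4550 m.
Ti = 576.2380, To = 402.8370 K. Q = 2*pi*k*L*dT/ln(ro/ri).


dT = 173.4010 K
ln(ro/ri) = 0.6868
Q = 2*pi*8.0920*17.4550*173.4010 / 0.6868 = 224067.1557 W

224067.1557 W


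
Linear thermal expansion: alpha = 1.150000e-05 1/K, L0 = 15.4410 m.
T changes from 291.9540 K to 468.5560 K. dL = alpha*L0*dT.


dT = 176.6020 K
dL = 1.150000e-05 * 15.4410 * 176.6020 = 0.031359 m
L_final = 15.472359 m

dL = 0.031359 m


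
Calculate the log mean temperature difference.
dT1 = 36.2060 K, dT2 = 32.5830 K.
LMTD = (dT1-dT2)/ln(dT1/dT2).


dT1/dT2 = 1.1112
ln(dT1/dT2) = 0.1054
LMTD = 3.6230 / 0.1054 = 34.3627 K

34.3627 K


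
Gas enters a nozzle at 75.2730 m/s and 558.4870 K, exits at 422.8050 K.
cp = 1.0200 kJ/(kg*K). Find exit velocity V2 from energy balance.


dT = 135.6820 K
2*cp*1000*dT = 276791.2800
V1^2 = 5666.0245
V2 = sqrt(282457.3045) = 531.4671 m/s

531.4671 m/s


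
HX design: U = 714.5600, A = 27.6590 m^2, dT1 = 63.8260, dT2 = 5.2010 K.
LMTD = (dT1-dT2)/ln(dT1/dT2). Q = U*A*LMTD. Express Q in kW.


LMTD = 23.3816 K
Q = 714.5600 * 27.6590 * 23.3816 = 462114.9810 W = 462.1150 kW

462.1150 kW


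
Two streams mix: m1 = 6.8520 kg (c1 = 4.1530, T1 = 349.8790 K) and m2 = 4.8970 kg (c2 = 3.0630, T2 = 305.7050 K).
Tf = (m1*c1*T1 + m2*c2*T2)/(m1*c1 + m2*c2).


num = 14541.7069
den = 43.4559
Tf = 334.6316 K

334.6316 K


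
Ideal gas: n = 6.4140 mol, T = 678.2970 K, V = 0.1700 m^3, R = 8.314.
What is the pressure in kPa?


P = nRT/V = 6.4140 * 8.314 * 678.2970 / 0.1700
= 36170.8631 / 0.1700 = 212769.7830 Pa = 212.7698 kPa

212.7698 kPa


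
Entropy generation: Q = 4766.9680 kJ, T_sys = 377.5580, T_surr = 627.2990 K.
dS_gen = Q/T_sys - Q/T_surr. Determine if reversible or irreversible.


dS_sys = 4766.9680/377.5580 = 12.6258 kJ/K
dS_surr = -4766.9680/627.2990 = -7.5992 kJ/K
dS_gen = 12.6258 - 7.5992 = 5.0266 kJ/K (irreversible)

dS_gen = 5.0266 kJ/K, irreversible


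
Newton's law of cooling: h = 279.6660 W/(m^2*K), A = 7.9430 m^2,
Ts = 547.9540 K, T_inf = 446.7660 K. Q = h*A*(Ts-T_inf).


dT = 101.1880 K
Q = 279.6660 * 7.9430 * 101.1880 = 224777.7116 W

224777.7116 W


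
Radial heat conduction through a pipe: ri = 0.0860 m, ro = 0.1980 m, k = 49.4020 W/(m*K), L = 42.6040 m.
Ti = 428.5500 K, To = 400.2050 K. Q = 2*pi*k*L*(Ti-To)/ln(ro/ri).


dT = 28.3450 K
ln(ro/ri) = 0.8339
Q = 2*pi*49.4020*42.6040*28.3450 / 0.8339 = 449497.1947 W

449497.1947 W


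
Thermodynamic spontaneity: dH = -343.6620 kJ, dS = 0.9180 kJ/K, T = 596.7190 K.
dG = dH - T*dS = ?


T*dS = 596.7190 * 0.9180 = 547.7880 kJ
dG = -343.6620 - 547.7880 = -891.4500 kJ (spontaneous)

dG = -891.4500 kJ, spontaneous


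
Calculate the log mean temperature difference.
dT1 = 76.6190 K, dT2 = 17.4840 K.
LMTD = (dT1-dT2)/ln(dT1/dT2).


dT1/dT2 = 4.3822
ln(dT1/dT2) = 1.4776
LMTD = 59.1350 / 1.4776 = 40.0221 K

40.0221 K


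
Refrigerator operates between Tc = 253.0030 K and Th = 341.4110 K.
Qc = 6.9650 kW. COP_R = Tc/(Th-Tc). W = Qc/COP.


COP = 253.0030 / 88.4080 = 2.8618
W = 6.9650 / 2.8618 = 2.4338 kW

COP = 2.8618, W = 2.4338 kW


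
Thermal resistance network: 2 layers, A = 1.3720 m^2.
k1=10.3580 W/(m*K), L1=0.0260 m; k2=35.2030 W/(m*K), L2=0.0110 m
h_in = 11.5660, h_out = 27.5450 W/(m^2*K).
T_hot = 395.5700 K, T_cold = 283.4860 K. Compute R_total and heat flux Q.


R_conv_in = 1/(11.5660*1.3720) = 0.0630
R_1 = 0.0260/(10.3580*1.3720) = 0.0018
R_2 = 0.0110/(35.2030*1.3720) = 0.0002
R_conv_out = 1/(27.5450*1.3720) = 0.0265
R_total = 0.0915 K/W
Q = 112.0840 / 0.0915 = 1224.4823 W

R_total = 0.0915 K/W, Q = 1224.4823 W


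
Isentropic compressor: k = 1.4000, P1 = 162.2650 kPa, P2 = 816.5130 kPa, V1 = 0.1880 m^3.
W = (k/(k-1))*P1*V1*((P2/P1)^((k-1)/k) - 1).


(k-1)/k = 0.2857
(P2/P1)^exp = 1.5867
W = 3.5000 * 162.2650 * 0.1880 * (1.5867 - 1) = 62.6429 kJ

62.6429 kJ


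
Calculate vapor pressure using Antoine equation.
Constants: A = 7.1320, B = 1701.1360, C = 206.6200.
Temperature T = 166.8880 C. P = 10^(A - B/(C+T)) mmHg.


C+T = 373.5080
B/(C+T) = 4.5545
log10(P) = 7.1320 - 4.5545 = 2.5775
P = 10^2.5775 = 378.0216 mmHg

378.0216 mmHg


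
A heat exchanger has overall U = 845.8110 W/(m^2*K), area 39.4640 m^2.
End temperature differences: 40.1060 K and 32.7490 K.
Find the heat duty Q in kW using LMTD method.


LMTD = 36.3033 K
Q = 845.8110 * 39.4640 * 36.3033 = 1211772.3315 W = 1211.7723 kW

1211.7723 kW


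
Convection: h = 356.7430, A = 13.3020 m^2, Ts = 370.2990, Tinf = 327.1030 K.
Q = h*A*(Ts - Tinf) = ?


dT = 43.1960 K
Q = 356.7430 * 13.3020 * 43.1960 = 204982.0991 W

204982.0991 W


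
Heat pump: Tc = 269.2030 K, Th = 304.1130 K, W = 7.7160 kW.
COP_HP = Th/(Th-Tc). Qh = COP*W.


COP = 304.1130 / 34.9100 = 8.7113
Qh = 8.7113 * 7.7160 = 67.2167 kW

COP = 8.7113, Qh = 67.2167 kW


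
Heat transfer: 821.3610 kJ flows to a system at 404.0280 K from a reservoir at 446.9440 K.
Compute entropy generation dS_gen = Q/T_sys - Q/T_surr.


dS_sys = 821.3610/404.0280 = 2.0329 kJ/K
dS_surr = -821.3610/446.9440 = -1.8377 kJ/K
dS_gen = 2.0329 - 1.8377 = 0.1952 kJ/K (irreversible)

dS_gen = 0.1952 kJ/K, irreversible


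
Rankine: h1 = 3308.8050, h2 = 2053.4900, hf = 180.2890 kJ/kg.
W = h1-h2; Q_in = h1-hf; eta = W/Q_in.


W = 1255.3150 kJ/kg
Q_in = 3128.5160 kJ/kg
eta = 0.4012 = 40.1249%

eta = 40.1249%


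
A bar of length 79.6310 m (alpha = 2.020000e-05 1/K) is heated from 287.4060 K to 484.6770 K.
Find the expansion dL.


dT = 197.2710 K
dL = 2.020000e-05 * 79.6310 * 197.2710 = 0.317320 m
L_final = 79.948320 m

dL = 0.317320 m


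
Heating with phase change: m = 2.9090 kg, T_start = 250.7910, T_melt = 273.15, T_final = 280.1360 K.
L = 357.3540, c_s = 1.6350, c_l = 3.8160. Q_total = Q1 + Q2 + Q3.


Q1 (sensible, solid) = 2.9090 * 1.6350 * 22.3590 = 106.3442 kJ
Q2 (latent) = 2.9090 * 357.3540 = 1039.5428 kJ
Q3 (sensible, liquid) = 2.9090 * 3.8160 * 6.9860 = 77.5498 kJ
Q_total = 1223.4368 kJ

1223.4368 kJ


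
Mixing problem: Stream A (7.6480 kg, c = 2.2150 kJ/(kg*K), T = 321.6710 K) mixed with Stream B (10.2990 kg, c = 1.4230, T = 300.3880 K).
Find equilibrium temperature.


num = 9851.5391
den = 31.5958
Tf = 311.7990 K

311.7990 K


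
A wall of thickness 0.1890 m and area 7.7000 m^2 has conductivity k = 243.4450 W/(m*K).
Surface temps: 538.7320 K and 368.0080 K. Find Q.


dT = 170.7240 K
Q = 243.4450 * 7.7000 * 170.7240 / 0.1890 = 1693262.7629 W

1693262.7629 W


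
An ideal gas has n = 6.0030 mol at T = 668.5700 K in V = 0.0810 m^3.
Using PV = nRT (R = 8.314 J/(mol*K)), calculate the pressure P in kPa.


P = nRT/V = 6.0030 * 8.314 * 668.5700 / 0.0810
= 33367.6214 / 0.0810 = 411945.9426 Pa = 411.9459 kPa

411.9459 kPa


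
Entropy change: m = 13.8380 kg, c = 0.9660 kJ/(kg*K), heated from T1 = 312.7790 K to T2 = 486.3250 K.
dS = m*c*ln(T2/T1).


T2/T1 = 1.5549
ln(T2/T1) = 0.4414
dS = 13.8380 * 0.9660 * 0.4414 = 5.9002 kJ/K

5.9002 kJ/K


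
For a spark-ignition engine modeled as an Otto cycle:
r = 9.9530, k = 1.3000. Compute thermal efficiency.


r^(k-1) = 1.9924
eta = 1 - 1/1.9924 = 0.4981 = 49.8104%

49.8104%


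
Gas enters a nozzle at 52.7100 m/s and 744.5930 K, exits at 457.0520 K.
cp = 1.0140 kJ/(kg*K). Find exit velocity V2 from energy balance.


dT = 287.5410 K
2*cp*1000*dT = 583133.1480
V1^2 = 2778.3441
V2 = sqrt(585911.4921) = 765.4486 m/s

765.4486 m/s


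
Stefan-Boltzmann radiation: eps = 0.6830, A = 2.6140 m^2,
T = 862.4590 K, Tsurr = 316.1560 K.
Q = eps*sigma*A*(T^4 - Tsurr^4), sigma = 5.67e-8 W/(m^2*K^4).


T^4 = 5.5329e+11
Tsurr^4 = 9.9909e+09
Q = 0.6830 * 5.67e-8 * 2.6140 * 5.4330e+11 = 54998.3098 W

54998.3098 W


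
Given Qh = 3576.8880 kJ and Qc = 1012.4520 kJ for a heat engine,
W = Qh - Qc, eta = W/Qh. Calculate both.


W = 3576.8880 - 1012.4520 = 2564.4360 kJ
eta = 2564.4360 / 3576.8880 = 0.7169 = 71.6946%

W = 2564.4360 kJ, eta = 71.6946%


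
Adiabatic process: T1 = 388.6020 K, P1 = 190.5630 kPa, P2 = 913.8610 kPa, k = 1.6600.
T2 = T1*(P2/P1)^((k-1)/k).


(k-1)/k = 0.3976
(P2/P1)^exp = 1.8651
T2 = 388.6020 * 1.8651 = 724.7714 K

724.7714 K


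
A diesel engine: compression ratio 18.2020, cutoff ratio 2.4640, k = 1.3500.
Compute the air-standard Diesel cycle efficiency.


r^(k-1) = 2.7608
rc^k = 3.3784
eta = 0.5641 = 56.4113%

56.4113%


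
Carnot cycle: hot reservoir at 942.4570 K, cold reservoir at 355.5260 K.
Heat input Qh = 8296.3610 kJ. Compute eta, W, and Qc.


eta = 1 - 355.5260/942.4570 = 0.6228
W = 0.6228 * 8296.3610 = 5166.6988 kJ
Qc = 8296.3610 - 5166.6988 = 3129.6622 kJ

eta = 62.2767%, W = 5166.6988 kJ, Qc = 3129.6622 kJ


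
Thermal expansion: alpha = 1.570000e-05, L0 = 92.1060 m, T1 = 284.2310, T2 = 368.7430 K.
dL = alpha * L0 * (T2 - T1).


dT = 84.5120 K
dL = 1.570000e-05 * 92.1060 * 84.5120 = 0.122210 m
L_final = 92.228210 m

dL = 0.122210 m


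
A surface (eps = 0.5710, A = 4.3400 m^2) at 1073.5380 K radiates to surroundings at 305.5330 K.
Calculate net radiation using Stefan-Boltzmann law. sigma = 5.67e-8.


T^4 = 1.3282e+12
Tsurr^4 = 8.7143e+09
Q = 0.5710 * 5.67e-8 * 4.3400 * 1.3195e+12 = 185404.3147 W

185404.3147 W


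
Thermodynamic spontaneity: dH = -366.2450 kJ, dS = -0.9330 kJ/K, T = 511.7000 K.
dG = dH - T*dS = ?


T*dS = 511.7000 * -0.9330 = -477.4161 kJ
dG = -366.2450 + 477.4161 = 111.1711 kJ (non-spontaneous)

dG = 111.1711 kJ, non-spontaneous


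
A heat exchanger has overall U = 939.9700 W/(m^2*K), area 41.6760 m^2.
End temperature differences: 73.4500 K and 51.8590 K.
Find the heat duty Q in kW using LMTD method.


LMTD = 62.0295 K
Q = 939.9700 * 41.6760 * 62.0295 = 2429954.7949 W = 2429.9548 kW

2429.9548 kW


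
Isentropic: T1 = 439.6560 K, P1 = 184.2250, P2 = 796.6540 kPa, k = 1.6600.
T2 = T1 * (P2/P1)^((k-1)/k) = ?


(k-1)/k = 0.3976
(P2/P1)^exp = 1.7899
T2 = 439.6560 * 1.7899 = 786.9536 K

786.9536 K


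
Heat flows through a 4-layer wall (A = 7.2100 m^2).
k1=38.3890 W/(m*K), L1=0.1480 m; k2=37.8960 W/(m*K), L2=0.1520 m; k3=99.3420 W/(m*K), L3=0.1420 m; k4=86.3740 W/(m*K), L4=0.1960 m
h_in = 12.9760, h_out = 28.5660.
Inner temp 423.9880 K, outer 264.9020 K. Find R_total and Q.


R_conv_in = 1/(12.9760*7.2100) = 0.0107
R_1 = 0.1480/(38.3890*7.2100) = 0.0005
R_2 = 0.1520/(37.8960*7.2100) = 0.0006
R_3 = 0.1420/(99.3420*7.2100) = 0.0002
R_4 = 0.1960/(86.3740*7.2100) = 0.0003
R_conv_out = 1/(28.5660*7.2100) = 0.0049
R_total = 0.0171 K/W
Q = 159.0860 / 0.0171 = 9277.2502 W

R_total = 0.0171 K/W, Q = 9277.2502 W


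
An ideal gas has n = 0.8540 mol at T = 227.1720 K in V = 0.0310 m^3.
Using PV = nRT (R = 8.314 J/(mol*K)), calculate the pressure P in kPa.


P = nRT/V = 0.8540 * 8.314 * 227.1720 / 0.0310
= 1612.9566 / 0.0310 = 52030.8593 Pa = 52.0309 kPa

52.0309 kPa


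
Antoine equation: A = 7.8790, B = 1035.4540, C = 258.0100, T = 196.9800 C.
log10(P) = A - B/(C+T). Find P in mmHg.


C+T = 454.9900
B/(C+T) = 2.2758
log10(P) = 7.8790 - 2.2758 = 5.6032
P = 10^5.6032 = 401076.2134 mmHg

401076.2134 mmHg


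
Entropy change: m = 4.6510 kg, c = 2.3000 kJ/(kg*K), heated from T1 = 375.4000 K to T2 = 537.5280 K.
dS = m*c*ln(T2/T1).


T2/T1 = 1.4319
ln(T2/T1) = 0.3590
dS = 4.6510 * 2.3000 * 0.3590 = 3.8402 kJ/K

3.8402 kJ/K


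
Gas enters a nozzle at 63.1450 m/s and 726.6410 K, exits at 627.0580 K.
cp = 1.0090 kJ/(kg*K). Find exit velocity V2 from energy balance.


dT = 99.5830 K
2*cp*1000*dT = 200958.4940
V1^2 = 3987.2910
V2 = sqrt(204945.7850) = 452.7094 m/s

452.7094 m/s


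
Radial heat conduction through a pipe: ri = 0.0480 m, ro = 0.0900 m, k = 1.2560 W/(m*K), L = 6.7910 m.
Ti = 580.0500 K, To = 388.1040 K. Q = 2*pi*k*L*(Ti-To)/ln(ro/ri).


dT = 191.9460 K
ln(ro/ri) = 0.6286
Q = 2*pi*1.2560*6.7910*191.9460 / 0.6286 = 16364.4700 W

16364.4700 W


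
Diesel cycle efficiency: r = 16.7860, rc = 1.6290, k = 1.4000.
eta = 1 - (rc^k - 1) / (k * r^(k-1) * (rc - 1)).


r^(k-1) = 3.0901
rc^k = 1.9801
eta = 0.6398 = 63.9822%

63.9822%


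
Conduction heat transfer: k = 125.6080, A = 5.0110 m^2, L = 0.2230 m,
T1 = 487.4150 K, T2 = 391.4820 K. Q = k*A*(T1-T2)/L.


dT = 95.9330 K
Q = 125.6080 * 5.0110 * 95.9330 / 0.2230 = 270772.6941 W

270772.6941 W


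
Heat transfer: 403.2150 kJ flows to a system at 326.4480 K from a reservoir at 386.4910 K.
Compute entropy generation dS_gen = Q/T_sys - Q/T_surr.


dS_sys = 403.2150/326.4480 = 1.2352 kJ/K
dS_surr = -403.2150/386.4910 = -1.0433 kJ/K
dS_gen = 1.2352 - 1.0433 = 0.1919 kJ/K (irreversible)

dS_gen = 0.1919 kJ/K, irreversible


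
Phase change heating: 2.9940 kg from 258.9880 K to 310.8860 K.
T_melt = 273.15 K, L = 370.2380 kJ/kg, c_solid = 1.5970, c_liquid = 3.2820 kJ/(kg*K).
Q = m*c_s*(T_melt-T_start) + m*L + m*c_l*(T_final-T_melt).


Q1 (sensible, solid) = 2.9940 * 1.5970 * 14.1620 = 67.7144 kJ
Q2 (latent) = 2.9940 * 370.2380 = 1108.4926 kJ
Q3 (sensible, liquid) = 2.9940 * 3.2820 * 37.7360 = 370.8056 kJ
Q_total = 1547.0126 kJ

1547.0126 kJ


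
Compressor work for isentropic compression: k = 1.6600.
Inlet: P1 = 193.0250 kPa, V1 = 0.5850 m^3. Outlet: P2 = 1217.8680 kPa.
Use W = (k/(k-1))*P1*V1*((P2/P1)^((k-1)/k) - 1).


(k-1)/k = 0.3976
(P2/P1)^exp = 2.0800
W = 2.5152 * 193.0250 * 0.5850 * (2.0800 - 1) = 306.7357 kJ

306.7357 kJ


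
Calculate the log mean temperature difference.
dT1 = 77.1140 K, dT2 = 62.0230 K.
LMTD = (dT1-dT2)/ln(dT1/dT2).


dT1/dT2 = 1.2433
ln(dT1/dT2) = 0.2178
LMTD = 15.0910 / 0.2178 = 69.2948 K

69.2948 K


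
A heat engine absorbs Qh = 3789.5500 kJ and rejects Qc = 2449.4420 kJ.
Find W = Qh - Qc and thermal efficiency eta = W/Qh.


W = 3789.5500 - 2449.4420 = 1340.1080 kJ
eta = 1340.1080 / 3789.5500 = 0.3536 = 35.3632%

W = 1340.1080 kJ, eta = 35.3632%


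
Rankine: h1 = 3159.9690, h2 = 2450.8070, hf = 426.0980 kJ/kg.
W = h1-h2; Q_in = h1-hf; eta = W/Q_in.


W = 709.1620 kJ/kg
Q_in = 2733.8710 kJ/kg
eta = 0.2594 = 25.9398%

eta = 25.9398%


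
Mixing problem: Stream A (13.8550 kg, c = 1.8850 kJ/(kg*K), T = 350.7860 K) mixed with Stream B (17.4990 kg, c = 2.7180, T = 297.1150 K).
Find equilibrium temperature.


num = 23292.8314
den = 73.6790
Tf = 316.1395 K

316.1395 K


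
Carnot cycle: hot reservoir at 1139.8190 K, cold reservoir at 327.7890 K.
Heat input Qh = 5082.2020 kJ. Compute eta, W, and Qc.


eta = 1 - 327.7890/1139.8190 = 0.7124
W = 0.7124 * 5082.2020 = 3620.6630 kJ
Qc = 5082.2020 - 3620.6630 = 1461.5390 kJ

eta = 71.2420%, W = 3620.6630 kJ, Qc = 1461.5390 kJ


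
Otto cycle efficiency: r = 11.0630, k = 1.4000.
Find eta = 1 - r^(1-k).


r^(k-1) = 2.6155
eta = 1 - 1/2.6155 = 0.6177 = 61.7659%

61.7659%


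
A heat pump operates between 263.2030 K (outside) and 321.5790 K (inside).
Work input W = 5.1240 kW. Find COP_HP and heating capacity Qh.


COP = 321.5790 / 58.3760 = 5.5088
Qh = 5.5088 * 5.1240 = 28.2269 kW

COP = 5.5088, Qh = 28.2269 kW


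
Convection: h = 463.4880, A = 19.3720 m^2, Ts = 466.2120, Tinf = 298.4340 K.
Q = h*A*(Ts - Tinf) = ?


dT = 167.7780 K
Q = 463.4880 * 19.3720 * 167.7780 = 1506426.5730 W

1506426.5730 W


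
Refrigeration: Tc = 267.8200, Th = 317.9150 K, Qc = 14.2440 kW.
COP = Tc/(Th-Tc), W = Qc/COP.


COP = 267.8200 / 50.0950 = 5.3462
W = 14.2440 / 5.3462 = 2.6643 kW

COP = 5.3462, W = 2.6643 kW


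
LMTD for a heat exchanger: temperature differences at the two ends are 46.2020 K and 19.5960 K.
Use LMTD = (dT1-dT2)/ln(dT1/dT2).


dT1/dT2 = 2.3577
ln(dT1/dT2) = 0.8577
LMTD = 26.6060 / 0.8577 = 31.0203 K

31.0203 K


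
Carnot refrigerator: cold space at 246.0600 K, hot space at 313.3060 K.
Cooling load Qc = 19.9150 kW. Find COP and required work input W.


COP = 246.0600 / 67.2460 = 3.6591
W = 19.9150 / 3.6591 = 5.4426 kW

COP = 3.6591, W = 5.4426 kW


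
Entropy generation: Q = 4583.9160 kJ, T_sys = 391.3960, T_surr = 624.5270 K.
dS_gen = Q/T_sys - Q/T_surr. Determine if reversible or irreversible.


dS_sys = 4583.9160/391.3960 = 11.7117 kJ/K
dS_surr = -4583.9160/624.5270 = -7.3398 kJ/K
dS_gen = 11.7117 - 7.3398 = 4.3719 kJ/K (irreversible)

dS_gen = 4.3719 kJ/K, irreversible


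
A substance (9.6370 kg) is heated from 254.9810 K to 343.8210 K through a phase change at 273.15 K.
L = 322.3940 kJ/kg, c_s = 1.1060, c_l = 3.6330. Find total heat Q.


Q1 (sensible, solid) = 9.6370 * 1.1060 * 18.1690 = 193.6547 kJ
Q2 (latent) = 9.6370 * 322.3940 = 3106.9110 kJ
Q3 (sensible, liquid) = 9.6370 * 3.6330 * 70.6710 = 2474.2780 kJ
Q_total = 5774.8437 kJ

5774.8437 kJ


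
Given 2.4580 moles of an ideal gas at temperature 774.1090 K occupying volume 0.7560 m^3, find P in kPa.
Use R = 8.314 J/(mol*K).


P = nRT/V = 2.4580 * 8.314 * 774.1090 / 0.7560
= 15819.5460 / 0.7560 = 20925.3254 Pa = 20.9253 kPa

20.9253 kPa


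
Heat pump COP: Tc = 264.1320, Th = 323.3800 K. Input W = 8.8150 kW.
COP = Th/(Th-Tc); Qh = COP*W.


COP = 323.3800 / 59.2480 = 5.4581
Qh = 5.4581 * 8.8150 = 48.1129 kW

COP = 5.4581, Qh = 48.1129 kW


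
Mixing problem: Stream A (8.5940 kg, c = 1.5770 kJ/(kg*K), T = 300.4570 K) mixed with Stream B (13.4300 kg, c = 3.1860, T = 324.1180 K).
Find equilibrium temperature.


num = 17940.3695
den = 56.3407
Tf = 318.4264 K

318.4264 K


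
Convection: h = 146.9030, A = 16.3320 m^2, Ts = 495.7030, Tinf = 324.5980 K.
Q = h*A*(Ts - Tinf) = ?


dT = 171.1050 K
Q = 146.9030 * 16.3320 * 171.1050 = 410518.5032 W

410518.5032 W


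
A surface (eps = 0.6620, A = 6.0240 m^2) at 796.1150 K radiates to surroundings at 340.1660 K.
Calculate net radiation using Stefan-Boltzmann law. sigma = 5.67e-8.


T^4 = 4.0170e+11
Tsurr^4 = 1.3389e+10
Q = 0.6620 * 5.67e-8 * 6.0240 * 3.8831e+11 = 87802.4460 W

87802.4460 W


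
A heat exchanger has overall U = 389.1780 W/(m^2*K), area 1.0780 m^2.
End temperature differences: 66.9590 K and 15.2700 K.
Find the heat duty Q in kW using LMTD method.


LMTD = 34.9678 K
Q = 389.1780 * 1.0780 * 34.9678 = 14670.1584 W = 14.6702 kW

14.6702 kW


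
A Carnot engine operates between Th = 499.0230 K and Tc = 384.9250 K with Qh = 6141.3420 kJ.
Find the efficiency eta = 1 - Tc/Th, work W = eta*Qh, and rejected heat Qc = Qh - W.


eta = 1 - 384.9250/499.0230 = 0.2286
W = 0.2286 * 6141.3420 = 1404.1734 kJ
Qc = 6141.3420 - 1404.1734 = 4737.1686 kJ

eta = 22.8643%, W = 1404.1734 kJ, Qc = 4737.1686 kJ


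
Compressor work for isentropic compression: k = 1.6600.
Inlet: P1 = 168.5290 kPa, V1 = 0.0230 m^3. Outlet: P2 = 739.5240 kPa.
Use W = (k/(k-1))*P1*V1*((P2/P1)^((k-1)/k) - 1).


(k-1)/k = 0.3976
(P2/P1)^exp = 1.8004
W = 2.5152 * 168.5290 * 0.0230 * (1.8004 - 1) = 7.8030 kJ

7.8030 kJ


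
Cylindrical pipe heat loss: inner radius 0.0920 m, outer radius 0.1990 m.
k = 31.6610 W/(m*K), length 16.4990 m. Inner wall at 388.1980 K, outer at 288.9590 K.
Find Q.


dT = 99.2390 K
ln(ro/ri) = 0.7715
Q = 2*pi*31.6610*16.4990*99.2390 / 0.7715 = 422181.7167 W

422181.7167 W


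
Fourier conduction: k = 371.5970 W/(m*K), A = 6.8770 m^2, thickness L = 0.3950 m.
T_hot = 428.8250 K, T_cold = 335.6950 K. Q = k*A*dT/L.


dT = 93.1300 K
Q = 371.5970 * 6.8770 * 93.1300 / 0.3950 = 602509.2667 W

602509.2667 W


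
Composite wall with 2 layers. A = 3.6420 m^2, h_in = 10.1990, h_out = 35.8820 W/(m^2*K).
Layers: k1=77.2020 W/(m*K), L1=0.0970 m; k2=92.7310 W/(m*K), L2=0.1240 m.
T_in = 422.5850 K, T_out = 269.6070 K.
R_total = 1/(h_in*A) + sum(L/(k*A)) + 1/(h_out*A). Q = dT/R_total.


R_conv_in = 1/(10.1990*3.6420) = 0.0269
R_1 = 0.0970/(77.2020*3.6420) = 0.0003
R_2 = 0.1240/(92.7310*3.6420) = 0.0004
R_conv_out = 1/(35.8820*3.6420) = 0.0077
R_total = 0.0353 K/W
Q = 152.9780 / 0.0353 = 4335.3742 W

R_total = 0.0353 K/W, Q = 4335.3742 W


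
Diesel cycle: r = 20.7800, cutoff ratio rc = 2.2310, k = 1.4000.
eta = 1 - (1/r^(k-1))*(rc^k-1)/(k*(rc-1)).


r^(k-1) = 3.3656
rc^k = 3.0754
eta = 0.6422 = 64.2189%

64.2189%


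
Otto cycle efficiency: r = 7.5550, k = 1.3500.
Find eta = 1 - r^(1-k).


r^(k-1) = 2.0295
eta = 1 - 1/2.0295 = 0.5073 = 50.7260%

50.7260%


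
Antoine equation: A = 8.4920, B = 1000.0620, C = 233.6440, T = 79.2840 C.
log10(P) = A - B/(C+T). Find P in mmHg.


C+T = 312.9280
B/(C+T) = 3.1958
log10(P) = 8.4920 - 3.1958 = 5.2962
P = 10^5.2962 = 197778.2806 mmHg

197778.2806 mmHg


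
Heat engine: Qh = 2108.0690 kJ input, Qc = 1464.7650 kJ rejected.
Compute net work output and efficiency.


W = 2108.0690 - 1464.7650 = 643.3040 kJ
eta = 643.3040 / 2108.0690 = 0.3052 = 30.5163%

W = 643.3040 kJ, eta = 30.5163%


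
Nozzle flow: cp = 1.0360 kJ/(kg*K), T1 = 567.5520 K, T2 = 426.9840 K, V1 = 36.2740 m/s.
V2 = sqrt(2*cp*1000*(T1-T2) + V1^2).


dT = 140.5680 K
2*cp*1000*dT = 291256.8960
V1^2 = 1315.8031
V2 = sqrt(292572.6991) = 540.8999 m/s

540.8999 m/s


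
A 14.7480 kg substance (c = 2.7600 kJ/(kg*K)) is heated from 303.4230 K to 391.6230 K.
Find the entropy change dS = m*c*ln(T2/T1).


T2/T1 = 1.2907
ln(T2/T1) = 0.2552
dS = 14.7480 * 2.7600 * 0.2552 = 10.3866 kJ/K

10.3866 kJ/K


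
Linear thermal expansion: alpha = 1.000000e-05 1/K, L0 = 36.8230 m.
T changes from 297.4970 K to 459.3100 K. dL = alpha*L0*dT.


dT = 161.8130 K
dL = 1.000000e-05 * 36.8230 * 161.8130 = 0.059584 m
L_final = 36.882584 m

dL = 0.059584 m


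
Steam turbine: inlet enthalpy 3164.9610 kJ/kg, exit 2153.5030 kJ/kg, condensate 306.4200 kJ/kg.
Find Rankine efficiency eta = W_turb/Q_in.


W = 1011.4580 kJ/kg
Q_in = 2858.5410 kJ/kg
eta = 0.3538 = 35.3837%

eta = 35.3837%


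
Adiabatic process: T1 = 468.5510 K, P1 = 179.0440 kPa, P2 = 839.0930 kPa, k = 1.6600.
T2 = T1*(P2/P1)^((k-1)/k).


(k-1)/k = 0.3976
(P2/P1)^exp = 1.8481
T2 = 468.5510 * 1.8481 = 865.9254 K

865.9254 K


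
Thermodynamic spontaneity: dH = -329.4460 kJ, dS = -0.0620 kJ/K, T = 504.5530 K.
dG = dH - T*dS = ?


T*dS = 504.5530 * -0.0620 = -31.2823 kJ
dG = -329.4460 + 31.2823 = -298.1637 kJ (spontaneous)

dG = -298.1637 kJ, spontaneous


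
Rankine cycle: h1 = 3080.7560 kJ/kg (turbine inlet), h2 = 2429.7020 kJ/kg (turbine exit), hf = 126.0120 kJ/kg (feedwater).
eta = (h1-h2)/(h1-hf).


W = 651.0540 kJ/kg
Q_in = 2954.7440 kJ/kg
eta = 0.2203 = 22.0342%

eta = 22.0342%


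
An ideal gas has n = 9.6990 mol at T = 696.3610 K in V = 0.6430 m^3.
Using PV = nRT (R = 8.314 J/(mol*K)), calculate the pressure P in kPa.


P = nRT/V = 9.6990 * 8.314 * 696.3610 / 0.6430
= 56152.8004 / 0.6430 = 87329.3941 Pa = 87.3294 kPa

87.3294 kPa
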